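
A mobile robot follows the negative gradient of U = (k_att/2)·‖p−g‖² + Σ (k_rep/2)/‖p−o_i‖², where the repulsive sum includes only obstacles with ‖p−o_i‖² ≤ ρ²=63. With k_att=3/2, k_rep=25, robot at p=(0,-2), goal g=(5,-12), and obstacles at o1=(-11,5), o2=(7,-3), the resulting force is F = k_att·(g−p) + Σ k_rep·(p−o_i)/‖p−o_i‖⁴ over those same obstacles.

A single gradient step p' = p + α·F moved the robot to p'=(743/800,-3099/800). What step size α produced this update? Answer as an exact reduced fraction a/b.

F_att = 3/2·(g−p) = 3/2·(5,-10) = (7.5000,-15.0000)
o1: d²=170 > ρ²=63 → inactive
o2: d²=50 ≤ ρ²=63; F_rep = 25·(-7,1)/50² = (-0.0700,0.0100)
F = F_att + ΣF_rep = (7.4300,-14.9900)
Δp = p'−p = (0.9287,-1.8738); α = Δx/Fx = (743/800) / (743/100) = 1/8
check: Δy/Fy = (-1499/800) / (-1499/100) = 1/8 ✓

α = 1/8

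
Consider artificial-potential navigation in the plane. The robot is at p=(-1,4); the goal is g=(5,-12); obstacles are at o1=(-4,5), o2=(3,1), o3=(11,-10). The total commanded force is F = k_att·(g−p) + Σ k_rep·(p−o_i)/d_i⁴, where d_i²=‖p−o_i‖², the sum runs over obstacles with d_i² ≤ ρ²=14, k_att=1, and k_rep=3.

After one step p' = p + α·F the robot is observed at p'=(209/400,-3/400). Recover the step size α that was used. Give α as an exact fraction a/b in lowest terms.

F_att = 1·(g−p) = 1·(6,-16) = (6.0000,-16.0000)
o1: d²=10 ≤ ρ²=14; F_rep = 3·(3,-1)/10² = (0.0900,-0.0300)
o2: d²=25 > ρ²=14 → inactive
o3: d²=340 > ρ²=14 → inactive
F = F_att + ΣF_rep = (6.0900,-16.0300)
Δp = p'−p = (1.5225,-4.0075); α = Δx/Fx = (609/400) / (609/100) = 1/4
check: Δy/Fy = (-1603/400) / (-1603/100) = 1/4 ✓

α = 1/4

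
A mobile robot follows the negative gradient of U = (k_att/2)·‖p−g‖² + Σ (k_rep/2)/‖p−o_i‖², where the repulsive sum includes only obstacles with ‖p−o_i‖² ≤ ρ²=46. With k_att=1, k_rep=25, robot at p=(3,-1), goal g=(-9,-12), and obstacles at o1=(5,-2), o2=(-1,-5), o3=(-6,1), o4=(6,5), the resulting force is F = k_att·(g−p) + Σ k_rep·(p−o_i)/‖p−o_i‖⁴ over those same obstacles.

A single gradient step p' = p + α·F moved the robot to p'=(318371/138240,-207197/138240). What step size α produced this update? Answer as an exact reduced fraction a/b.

α = 1/20

F_att = 1·(g−p) = 1·(-12,-11) = (-12.0000,-11.0000)
o1: d²=5 ≤ ρ²=46; F_rep = 25·(-2,1)/5² = (-2.0000,1.0000)
o2: d²=32 ≤ ρ²=46; F_rep = 25·(4,4)/32² = (0.0977,0.0977)
o3: d²=85 > ρ²=46 → inactive
o4: d²=45 ≤ ρ²=46; F_rep = 25·(-3,-6)/45² = (-0.0370,-0.0741)
F = F_att + ΣF_rep = (-13.9394,-9.9764)
Δp = p'−p = (-0.6970,-0.4988); α = Δx/Fx = (-96349/138240) / (-96349/6912) = 1/20
check: Δy/Fy = (-68957/138240) / (-68957/6912) = 1/20 ✓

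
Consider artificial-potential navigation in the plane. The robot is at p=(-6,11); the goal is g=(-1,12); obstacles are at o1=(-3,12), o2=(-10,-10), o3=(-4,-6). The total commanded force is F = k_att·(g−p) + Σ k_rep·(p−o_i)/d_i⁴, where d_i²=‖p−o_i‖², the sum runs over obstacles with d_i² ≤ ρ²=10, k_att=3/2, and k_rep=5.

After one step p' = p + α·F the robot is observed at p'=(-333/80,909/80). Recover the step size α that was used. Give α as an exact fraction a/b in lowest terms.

F_att = 3/2·(g−p) = 3/2·(5,1) = (7.5000,1.5000)
o1: d²=10 ≤ ρ²=10; F_rep = 5·(-3,-1)/10² = (-0.1500,-0.0500)
o2: d²=457 > ρ²=10 → inactive
o3: d²=293 > ρ²=10 → inactive
F = F_att + ΣF_rep = (7.3500,1.4500)
Δp = p'−p = (1.8375,0.3625); α = Δx/Fx = (147/80) / (147/20) = 1/4
check: Δy/Fy = (29/80) / (29/20) = 1/4 ✓

α = 1/4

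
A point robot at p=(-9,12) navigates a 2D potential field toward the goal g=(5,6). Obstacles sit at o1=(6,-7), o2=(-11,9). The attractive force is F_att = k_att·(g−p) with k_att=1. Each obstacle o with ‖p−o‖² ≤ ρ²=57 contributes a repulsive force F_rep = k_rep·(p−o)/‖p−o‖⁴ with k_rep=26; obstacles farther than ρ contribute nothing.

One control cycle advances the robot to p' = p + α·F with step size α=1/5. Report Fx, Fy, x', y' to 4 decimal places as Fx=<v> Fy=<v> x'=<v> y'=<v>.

Fx=14.3077 Fy=-5.5385 x'=-6.1385 y'=10.8923

F_att = 1·(g−p) = 1·(14,-6) = (14.0000,-6.0000)
o1: d²=586 > ρ²=57 → inactive
o2: d²=13 ≤ ρ²=57; F_rep = 26·(2,3)/13² = (0.3077,0.4615)
F = F_att + ΣF_rep = (14.3077,-5.5385)
p' = p + 1/5·F = (-6.1385,10.8923)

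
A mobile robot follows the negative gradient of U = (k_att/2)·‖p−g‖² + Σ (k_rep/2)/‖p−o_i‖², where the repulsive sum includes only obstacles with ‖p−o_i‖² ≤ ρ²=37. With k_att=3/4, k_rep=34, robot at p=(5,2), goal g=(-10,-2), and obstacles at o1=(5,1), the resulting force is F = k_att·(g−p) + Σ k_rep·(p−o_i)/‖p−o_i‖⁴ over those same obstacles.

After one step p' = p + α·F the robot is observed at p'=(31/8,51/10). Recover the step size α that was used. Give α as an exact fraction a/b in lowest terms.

α = 1/10

F_att = 3/4·(g−p) = 3/4·(-15,-4) = (-11.2500,-3.0000)
o1: d²=1 ≤ ρ²=37; F_rep = 34·(0,1)/1² = (0.0000,34.0000)
F = F_att + ΣF_rep = (-11.2500,31.0000)
Δp = p'−p = (-1.1250,3.1000); α = Δx/Fx = (-9/8) / (-45/4) = 1/10
check: Δy/Fy = (31/10) / (31) = 1/10 ✓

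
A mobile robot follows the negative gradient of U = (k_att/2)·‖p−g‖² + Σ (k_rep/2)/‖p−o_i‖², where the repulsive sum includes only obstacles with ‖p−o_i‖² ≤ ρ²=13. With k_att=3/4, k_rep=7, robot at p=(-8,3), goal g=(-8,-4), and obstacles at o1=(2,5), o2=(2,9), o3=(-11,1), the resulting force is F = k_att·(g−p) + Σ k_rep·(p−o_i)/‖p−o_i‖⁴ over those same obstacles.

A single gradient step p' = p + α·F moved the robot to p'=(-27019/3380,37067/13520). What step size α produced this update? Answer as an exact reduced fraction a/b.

F_att = 3/4·(g−p) = 3/4·(0,-7) = (0.0000,-5.2500)
o1: d²=104 > ρ²=13 → inactive
o2: d²=136 > ρ²=13 → inactive
o3: d²=13 ≤ ρ²=13; F_rep = 7·(3,2)/13² = (0.1243,0.0828)
F = F_att + ΣF_rep = (0.1243,-5.1672)
Δp = p'−p = (0.0062,-0.2584); α = Δx/Fx = (21/3380) / (21/169) = 1/20
check: Δy/Fy = (-3493/13520) / (-3493/676) = 1/20 ✓

α = 1/20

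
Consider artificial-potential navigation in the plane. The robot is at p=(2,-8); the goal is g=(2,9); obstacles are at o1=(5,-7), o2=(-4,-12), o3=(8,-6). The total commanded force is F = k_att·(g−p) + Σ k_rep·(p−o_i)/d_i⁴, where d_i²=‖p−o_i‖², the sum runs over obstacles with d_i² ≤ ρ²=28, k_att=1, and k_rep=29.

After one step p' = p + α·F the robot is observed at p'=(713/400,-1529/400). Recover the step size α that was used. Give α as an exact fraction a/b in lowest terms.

F_att = 1·(g−p) = 1·(0,17) = (0.0000,17.0000)
o1: d²=10 ≤ ρ²=28; F_rep = 29·(-3,-1)/10² = (-0.8700,-0.2900)
o2: d²=52 > ρ²=28 → inactive
o3: d²=40 > ρ²=28 → inactive
F = F_att + ΣF_rep = (-0.8700,16.7100)
Δp = p'−p = (-0.2175,4.1775); α = Δx/Fx = (-87/400) / (-87/100) = 1/4
check: Δy/Fy = (1671/400) / (1671/100) = 1/4 ✓

α = 1/4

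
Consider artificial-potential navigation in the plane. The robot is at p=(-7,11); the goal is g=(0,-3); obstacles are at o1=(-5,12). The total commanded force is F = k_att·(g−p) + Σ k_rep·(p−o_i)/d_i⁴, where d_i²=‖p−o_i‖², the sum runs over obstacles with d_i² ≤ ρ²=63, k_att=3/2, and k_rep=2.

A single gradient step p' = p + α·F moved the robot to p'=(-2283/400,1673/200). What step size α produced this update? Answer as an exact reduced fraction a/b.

F_att = 3/2·(g−p) = 3/2·(7,-14) = (10.5000,-21.0000)
o1: d²=5 ≤ ρ²=63; F_rep = 2·(-2,-1)/5² = (-0.1600,-0.0800)
F = F_att + ΣF_rep = (10.3400,-21.0800)
Δp = p'−p = (1.2925,-2.6350); α = Δx/Fx = (517/400) / (517/50) = 1/8
check: Δy/Fy = (-527/200) / (-527/25) = 1/8 ✓

α = 1/8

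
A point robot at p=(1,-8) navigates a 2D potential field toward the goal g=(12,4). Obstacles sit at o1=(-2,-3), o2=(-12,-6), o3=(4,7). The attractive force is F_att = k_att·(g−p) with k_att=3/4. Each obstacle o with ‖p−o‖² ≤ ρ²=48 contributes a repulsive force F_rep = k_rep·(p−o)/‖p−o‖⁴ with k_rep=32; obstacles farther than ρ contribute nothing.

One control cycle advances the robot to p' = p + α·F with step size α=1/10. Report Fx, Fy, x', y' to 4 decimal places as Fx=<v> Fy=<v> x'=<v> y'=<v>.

Fx=8.3330 Fy=8.8616 x'=1.8333 y'=-7.1138

F_att = 3/4·(g−p) = 3/4·(11,12) = (8.2500,9.0000)
o1: d²=34 ≤ ρ²=48; F_rep = 32·(3,-5)/34² = (0.0830,-0.1384)
o2: d²=173 > ρ²=48 → inactive
o3: d²=234 > ρ²=48 → inactive
F = F_att + ΣF_rep = (8.3330,8.8616)
p' = p + 1/10·F = (1.8333,-7.1138)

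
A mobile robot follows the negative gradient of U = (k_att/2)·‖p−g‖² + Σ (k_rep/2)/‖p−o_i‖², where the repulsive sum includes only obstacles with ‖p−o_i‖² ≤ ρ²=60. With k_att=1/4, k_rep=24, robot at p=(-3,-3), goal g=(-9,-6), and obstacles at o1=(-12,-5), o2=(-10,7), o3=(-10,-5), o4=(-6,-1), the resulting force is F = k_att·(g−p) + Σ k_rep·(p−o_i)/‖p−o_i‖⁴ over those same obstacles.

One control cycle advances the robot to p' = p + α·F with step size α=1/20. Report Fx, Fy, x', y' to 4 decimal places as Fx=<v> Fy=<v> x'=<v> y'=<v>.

Fx=-1.0142 Fy=-1.0169 x'=-3.0507 y'=-3.0508

F_att = 1/4·(g−p) = 1/4·(-6,-3) = (-1.5000,-0.7500)
o1: d²=85 > ρ²=60 → inactive
o2: d²=149 > ρ²=60 → inactive
o3: d²=53 ≤ ρ²=60; F_rep = 24·(7,2)/53² = (0.0598,0.0171)
o4: d²=13 ≤ ρ²=60; F_rep = 24·(3,-2)/13² = (0.4260,-0.2840)
F = F_att + ΣF_rep = (-1.0142,-1.0169)
p' = p + 1/20·F = (-3.0507,-3.0508)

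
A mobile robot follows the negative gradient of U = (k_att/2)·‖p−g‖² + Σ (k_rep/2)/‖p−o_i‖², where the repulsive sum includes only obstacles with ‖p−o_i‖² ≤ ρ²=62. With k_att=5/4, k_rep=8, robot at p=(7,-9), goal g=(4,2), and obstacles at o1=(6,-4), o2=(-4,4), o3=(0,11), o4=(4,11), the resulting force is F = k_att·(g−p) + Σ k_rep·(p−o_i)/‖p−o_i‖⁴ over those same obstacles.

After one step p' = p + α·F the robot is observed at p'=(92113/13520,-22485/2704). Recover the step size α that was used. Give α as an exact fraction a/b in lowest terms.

F_att = 5/4·(g−p) = 5/4·(-3,11) = (-3.7500,13.7500)
o1: d²=26 ≤ ρ²=62; F_rep = 8·(1,-5)/26² = (0.0118,-0.0592)
o2: d²=290 > ρ²=62 → inactive
o3: d²=449 > ρ²=62 → inactive
o4: d²=409 > ρ²=62 → inactive
F = F_att + ΣF_rep = (-3.7382,13.6908)
Δp = p'−p = (-0.1869,0.6845); α = Δx/Fx = (-2527/13520) / (-2527/676) = 1/20
check: Δy/Fy = (1851/2704) / (9255/676) = 1/20 ✓

α = 1/20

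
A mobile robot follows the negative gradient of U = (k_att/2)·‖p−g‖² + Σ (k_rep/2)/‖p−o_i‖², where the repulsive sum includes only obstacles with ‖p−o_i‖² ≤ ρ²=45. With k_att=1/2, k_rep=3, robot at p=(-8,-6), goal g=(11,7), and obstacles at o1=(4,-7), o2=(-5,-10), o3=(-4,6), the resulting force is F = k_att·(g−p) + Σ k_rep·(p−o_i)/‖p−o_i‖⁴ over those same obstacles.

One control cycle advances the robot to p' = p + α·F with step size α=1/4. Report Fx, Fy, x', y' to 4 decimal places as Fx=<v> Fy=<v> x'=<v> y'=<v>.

F_att = 1/2·(g−p) = 1/2·(19,13) = (9.5000,6.5000)
o1: d²=145 > ρ²=45 → inactive
o2: d²=25 ≤ ρ²=45; F_rep = 3·(-3,4)/25² = (-0.0144,0.0192)
o3: d²=160 > ρ²=45 → inactive
F = F_att + ΣF_rep = (9.4856,6.5192)
p' = p + 1/4·F = (-5.6286,-4.3702)

Fx=9.4856 Fy=6.5192 x'=-5.6286 y'=-4.3702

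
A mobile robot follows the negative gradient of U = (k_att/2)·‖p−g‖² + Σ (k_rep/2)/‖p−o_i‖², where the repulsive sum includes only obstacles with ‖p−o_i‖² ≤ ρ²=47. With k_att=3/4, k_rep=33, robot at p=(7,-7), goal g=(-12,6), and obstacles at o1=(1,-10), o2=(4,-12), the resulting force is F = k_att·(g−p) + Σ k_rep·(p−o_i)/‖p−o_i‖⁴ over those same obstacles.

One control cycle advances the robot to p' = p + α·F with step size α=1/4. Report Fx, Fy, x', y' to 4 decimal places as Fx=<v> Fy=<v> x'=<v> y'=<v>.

F_att = 3/4·(g−p) = 3/4·(-19,13) = (-14.2500,9.7500)
o1: d²=45 ≤ ρ²=47; F_rep = 33·(6,3)/45² = (0.0978,0.0489)
o2: d²=34 ≤ ρ²=47; F_rep = 33·(3,5)/34² = (0.0856,0.1427)
F = F_att + ΣF_rep = (-14.0666,9.9416)
p' = p + 1/4·F = (3.4834,-4.5146)

Fx=-14.0666 Fy=9.9416 x'=3.4834 y'=-4.5146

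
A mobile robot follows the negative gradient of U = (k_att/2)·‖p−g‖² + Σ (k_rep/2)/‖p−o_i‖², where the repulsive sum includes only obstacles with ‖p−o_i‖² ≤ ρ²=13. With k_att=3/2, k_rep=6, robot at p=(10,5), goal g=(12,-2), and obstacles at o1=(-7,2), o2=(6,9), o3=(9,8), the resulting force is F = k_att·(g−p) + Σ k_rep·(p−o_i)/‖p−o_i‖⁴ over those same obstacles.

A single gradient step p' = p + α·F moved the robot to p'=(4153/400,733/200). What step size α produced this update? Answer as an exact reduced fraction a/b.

α = 1/8

F_att = 3/2·(g−p) = 3/2·(2,-7) = (3.0000,-10.5000)
o1: d²=298 > ρ²=13 → inactive
o2: d²=32 > ρ²=13 → inactive
o3: d²=10 ≤ ρ²=13; F_rep = 6·(1,-3)/10² = (0.0600,-0.1800)
F = F_att + ΣF_rep = (3.0600,-10.6800)
Δp = p'−p = (0.3825,-1.3350); α = Δx/Fx = (153/400) / (153/50) = 1/8
check: Δy/Fy = (-267/200) / (-267/25) = 1/8 ✓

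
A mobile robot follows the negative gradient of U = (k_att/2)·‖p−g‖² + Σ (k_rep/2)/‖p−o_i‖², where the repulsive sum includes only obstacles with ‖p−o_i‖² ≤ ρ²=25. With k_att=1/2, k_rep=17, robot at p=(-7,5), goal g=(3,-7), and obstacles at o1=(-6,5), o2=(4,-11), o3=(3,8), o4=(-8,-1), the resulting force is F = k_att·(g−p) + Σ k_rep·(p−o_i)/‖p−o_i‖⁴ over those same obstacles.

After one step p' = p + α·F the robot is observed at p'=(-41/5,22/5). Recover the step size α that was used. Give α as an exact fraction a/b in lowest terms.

F_att = 1/2·(g−p) = 1/2·(10,-12) = (5.0000,-6.0000)
o1: d²=1 ≤ ρ²=25; F_rep = 17·(-1,0)/1² = (-17.0000,0.0000)
o2: d²=377 > ρ²=25 → inactive
o3: d²=109 > ρ²=25 → inactive
o4: d²=37 > ρ²=25 → inactive
F = F_att + ΣF_rep = (-12.0000,-6.0000)
Δp = p'−p = (-1.2000,-0.6000); α = Δx/Fx = (-6/5) / (-12) = 1/10
check: Δy/Fy = (-3/5) / (-6) = 1/10 ✓

α = 1/10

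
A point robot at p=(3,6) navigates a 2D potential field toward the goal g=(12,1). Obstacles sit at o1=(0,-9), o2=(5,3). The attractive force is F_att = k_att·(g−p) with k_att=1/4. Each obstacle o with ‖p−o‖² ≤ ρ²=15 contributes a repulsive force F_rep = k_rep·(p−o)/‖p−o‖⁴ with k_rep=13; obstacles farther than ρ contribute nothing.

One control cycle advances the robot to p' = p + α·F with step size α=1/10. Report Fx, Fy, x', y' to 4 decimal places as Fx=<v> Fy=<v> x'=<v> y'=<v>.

F_att = 1/4·(g−p) = 1/4·(9,-5) = (2.2500,-1.2500)
o1: d²=234 > ρ²=15 → inactive
o2: d²=13 ≤ ρ²=15; F_rep = 13·(-2,3)/13² = (-0.1538,0.2308)
F = F_att + ΣF_rep = (2.0962,-1.0192)
p' = p + 1/10·F = (3.2096,5.8981)

Fx=2.0962 Fy=-1.0192 x'=3.2096 y'=5.8981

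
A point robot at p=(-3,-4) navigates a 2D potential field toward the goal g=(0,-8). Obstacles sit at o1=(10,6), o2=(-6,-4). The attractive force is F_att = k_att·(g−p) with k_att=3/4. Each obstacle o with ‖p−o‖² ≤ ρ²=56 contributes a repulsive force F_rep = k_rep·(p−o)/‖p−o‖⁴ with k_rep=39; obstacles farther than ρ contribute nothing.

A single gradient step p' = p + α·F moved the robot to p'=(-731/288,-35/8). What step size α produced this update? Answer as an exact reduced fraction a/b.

α = 1/8

F_att = 3/4·(g−p) = 3/4·(3,-4) = (2.2500,-3.0000)
o1: d²=269 > ρ²=56 → inactive
o2: d²=9 ≤ ρ²=56; F_rep = 39·(3,0)/9² = (1.4444,0.0000)
F = F_att + ΣF_rep = (3.6944,-3.0000)
Δp = p'−p = (0.4618,-0.3750); α = Δx/Fx = (133/288) / (133/36) = 1/8
check: Δy/Fy = (-3/8) / (-3) = 1/8 ✓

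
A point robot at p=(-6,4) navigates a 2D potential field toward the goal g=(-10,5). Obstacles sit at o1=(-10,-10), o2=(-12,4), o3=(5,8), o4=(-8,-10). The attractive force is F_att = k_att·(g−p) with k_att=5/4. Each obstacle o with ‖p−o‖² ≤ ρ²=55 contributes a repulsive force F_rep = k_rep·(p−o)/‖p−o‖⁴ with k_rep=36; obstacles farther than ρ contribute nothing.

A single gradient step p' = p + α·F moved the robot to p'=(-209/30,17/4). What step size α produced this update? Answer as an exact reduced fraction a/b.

F_att = 5/4·(g−p) = 5/4·(-4,1) = (-5.0000,1.2500)
o1: d²=212 > ρ²=55 → inactive
o2: d²=36 ≤ ρ²=55; F_rep = 36·(6,0)/36² = (0.1667,0.0000)
o3: d²=137 > ρ²=55 → inactive
o4: d²=200 > ρ²=55 → inactive
F = F_att + ΣF_rep = (-4.8333,1.2500)
Δp = p'−p = (-0.9667,0.2500); α = Δx/Fx = (-29/30) / (-29/6) = 1/5
check: Δy/Fy = (1/4) / (5/4) = 1/5 ✓

α = 1/5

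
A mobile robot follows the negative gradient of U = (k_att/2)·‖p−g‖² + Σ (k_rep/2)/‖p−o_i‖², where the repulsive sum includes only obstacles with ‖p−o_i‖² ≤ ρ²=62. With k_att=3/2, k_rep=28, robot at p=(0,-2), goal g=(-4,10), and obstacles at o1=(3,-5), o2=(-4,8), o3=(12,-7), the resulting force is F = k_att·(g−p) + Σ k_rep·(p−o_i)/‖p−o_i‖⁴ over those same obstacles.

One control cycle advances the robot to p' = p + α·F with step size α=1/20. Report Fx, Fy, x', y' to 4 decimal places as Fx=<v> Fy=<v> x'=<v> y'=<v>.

F_att = 3/2·(g−p) = 3/2·(-4,12) = (-6.0000,18.0000)
o1: d²=18 ≤ ρ²=62; F_rep = 28·(-3,3)/18² = (-0.2593,0.2593)
o2: d²=116 > ρ²=62 → inactive
o3: d²=169 > ρ²=62 → inactive
F = F_att + ΣF_rep = (-6.2593,18.2593)
p' = p + 1/20·F = (-0.3130,-1.0870)

Fx=-6.2593 Fy=18.2593 x'=-0.3130 y'=-1.0870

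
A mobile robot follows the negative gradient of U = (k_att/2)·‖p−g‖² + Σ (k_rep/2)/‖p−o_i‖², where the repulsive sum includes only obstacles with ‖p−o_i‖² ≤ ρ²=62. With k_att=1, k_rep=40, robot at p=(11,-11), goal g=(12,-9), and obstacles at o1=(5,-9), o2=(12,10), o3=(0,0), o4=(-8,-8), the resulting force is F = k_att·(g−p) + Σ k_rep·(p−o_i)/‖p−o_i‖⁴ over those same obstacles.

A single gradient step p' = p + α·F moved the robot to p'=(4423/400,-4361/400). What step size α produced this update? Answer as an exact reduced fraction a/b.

α = 1/20

F_att = 1·(g−p) = 1·(1,2) = (1.0000,2.0000)
o1: d²=40 ≤ ρ²=62; F_rep = 40·(6,-2)/40² = (0.1500,-0.0500)
o2: d²=442 > ρ²=62 → inactive
o3: d²=242 > ρ²=62 → inactive
o4: d²=370 > ρ²=62 → inactive
F = F_att + ΣF_rep = (1.1500,1.9500)
Δp = p'−p = (0.0575,0.0975); α = Δx/Fx = (23/400) / (23/20) = 1/20
check: Δy/Fy = (39/400) / (39/20) = 1/20 ✓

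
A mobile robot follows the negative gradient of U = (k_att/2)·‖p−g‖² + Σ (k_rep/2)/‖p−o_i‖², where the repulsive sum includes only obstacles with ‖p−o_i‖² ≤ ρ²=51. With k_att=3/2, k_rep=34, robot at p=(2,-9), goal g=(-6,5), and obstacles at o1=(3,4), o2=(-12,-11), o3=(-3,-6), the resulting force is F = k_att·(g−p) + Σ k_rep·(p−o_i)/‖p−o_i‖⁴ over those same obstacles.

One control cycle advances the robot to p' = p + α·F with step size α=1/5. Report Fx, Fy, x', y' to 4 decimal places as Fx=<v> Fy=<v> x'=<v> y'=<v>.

F_att = 3/2·(g−p) = 3/2·(-8,14) = (-12.0000,21.0000)
o1: d²=170 > ρ²=51 → inactive
o2: d²=200 > ρ²=51 → inactive
o3: d²=34 ≤ ρ²=51; F_rep = 34·(5,-3)/34² = (0.1471,-0.0882)
F = F_att + ΣF_rep = (-11.8529,20.9118)
p' = p + 1/5·F = (-0.3706,-4.8176)

Fx=-11.8529 Fy=20.9118 x'=-0.3706 y'=-4.8176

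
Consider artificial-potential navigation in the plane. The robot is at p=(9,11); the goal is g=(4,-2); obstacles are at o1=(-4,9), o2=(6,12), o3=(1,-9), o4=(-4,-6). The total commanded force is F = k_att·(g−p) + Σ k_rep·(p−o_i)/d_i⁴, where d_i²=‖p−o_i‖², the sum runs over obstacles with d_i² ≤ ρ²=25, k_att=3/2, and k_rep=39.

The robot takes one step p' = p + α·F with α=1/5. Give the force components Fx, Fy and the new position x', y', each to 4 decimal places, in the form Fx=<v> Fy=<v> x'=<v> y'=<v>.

Fx=-6.3300 Fy=-19.8900 x'=7.7340 y'=7.0220

F_att = 3/2·(g−p) = 3/2·(-5,-13) = (-7.5000,-19.5000)
o1: d²=173 > ρ²=25 → inactive
o2: d²=10 ≤ ρ²=25; F_rep = 39·(3,-1)/10² = (1.1700,-0.3900)
o3: d²=464 > ρ²=25 → inactive
o4: d²=458 > ρ²=25 → inactive
F = F_att + ΣF_rep = (-6.3300,-19.8900)
p' = p + 1/5·F = (7.7340,7.0220)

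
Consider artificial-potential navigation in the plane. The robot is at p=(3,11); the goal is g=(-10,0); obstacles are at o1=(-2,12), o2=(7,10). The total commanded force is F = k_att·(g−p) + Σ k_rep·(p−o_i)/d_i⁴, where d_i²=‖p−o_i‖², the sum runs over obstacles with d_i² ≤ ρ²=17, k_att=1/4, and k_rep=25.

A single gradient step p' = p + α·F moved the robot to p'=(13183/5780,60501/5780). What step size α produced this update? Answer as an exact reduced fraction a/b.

F_att = 1/4·(g−p) = 1/4·(-13,-11) = (-3.2500,-2.7500)
o1: d²=26 > ρ²=17 → inactive
o2: d²=17 ≤ ρ²=17; F_rep = 25·(-4,1)/17² = (-0.3460,0.0865)
F = F_att + ΣF_rep = (-3.5960,-2.6635)
Δp = p'−p = (-0.7192,-0.5327); α = Δx/Fx = (-4157/5780) / (-4157/1156) = 1/5
check: Δy/Fy = (-3079/5780) / (-3079/1156) = 1/5 ✓

α = 1/5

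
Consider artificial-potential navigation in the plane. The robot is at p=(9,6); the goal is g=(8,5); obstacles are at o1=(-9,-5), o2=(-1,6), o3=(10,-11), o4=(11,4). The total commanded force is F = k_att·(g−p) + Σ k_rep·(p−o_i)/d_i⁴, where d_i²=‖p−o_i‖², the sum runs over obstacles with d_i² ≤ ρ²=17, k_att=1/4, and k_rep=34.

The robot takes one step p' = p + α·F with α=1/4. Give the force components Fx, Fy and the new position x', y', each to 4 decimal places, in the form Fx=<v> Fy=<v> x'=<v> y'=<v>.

Fx=-1.3125 Fy=0.8125 x'=8.6719 y'=6.2031

F_att = 1/4·(g−p) = 1/4·(-1,-1) = (-0.2500,-0.2500)
o1: d²=445 > ρ²=17 → inactive
o2: d²=100 > ρ²=17 → inactive
o3: d²=290 > ρ²=17 → inactive
o4: d²=8 ≤ ρ²=17; F_rep = 34·(-2,2)/8² = (-1.0625,1.0625)
F = F_att + ΣF_rep = (-1.3125,0.8125)
p' = p + 1/4·F = (8.6719,6.2031)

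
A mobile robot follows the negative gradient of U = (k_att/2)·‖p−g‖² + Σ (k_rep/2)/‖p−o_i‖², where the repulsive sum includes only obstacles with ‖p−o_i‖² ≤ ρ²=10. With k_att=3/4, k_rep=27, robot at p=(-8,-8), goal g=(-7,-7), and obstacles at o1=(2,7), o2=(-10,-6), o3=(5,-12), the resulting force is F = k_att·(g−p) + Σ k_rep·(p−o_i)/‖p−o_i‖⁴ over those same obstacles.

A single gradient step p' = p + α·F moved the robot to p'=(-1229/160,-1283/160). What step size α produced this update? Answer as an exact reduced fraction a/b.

α = 1/5

F_att = 3/4·(g−p) = 3/4·(1,1) = (0.7500,0.7500)
o1: d²=325 > ρ²=10 → inactive
o2: d²=8 ≤ ρ²=10; F_rep = 27·(2,-2)/8² = (0.8438,-0.8438)
o3: d²=185 > ρ²=10 → inactive
F = F_att + ΣF_rep = (1.5938,-0.0938)
Δp = p'−p = (0.3187,-0.0187); α = Δx/Fx = (51/160) / (51/32) = 1/5
check: Δy/Fy = (-3/160) / (-3/32) = 1/5 ✓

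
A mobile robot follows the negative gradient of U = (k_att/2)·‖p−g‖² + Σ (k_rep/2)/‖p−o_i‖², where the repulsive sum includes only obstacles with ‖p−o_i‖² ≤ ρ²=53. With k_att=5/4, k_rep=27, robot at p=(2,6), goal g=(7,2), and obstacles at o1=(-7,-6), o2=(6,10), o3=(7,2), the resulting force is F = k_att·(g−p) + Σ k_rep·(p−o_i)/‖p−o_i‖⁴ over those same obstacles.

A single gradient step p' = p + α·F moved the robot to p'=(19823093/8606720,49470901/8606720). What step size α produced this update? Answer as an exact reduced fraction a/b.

α = 1/20

F_att = 5/4·(g−p) = 5/4·(5,-4) = (6.2500,-5.0000)
o1: d²=225 > ρ²=53 → inactive
o2: d²=32 ≤ ρ²=53; F_rep = 27·(-4,-4)/32² = (-0.1055,-0.1055)
o3: d²=41 ≤ ρ²=53; F_rep = 27·(-5,4)/41² = (-0.0803,0.0642)
F = F_att + ΣF_rep = (6.0642,-5.0412)
Δp = p'−p = (0.3032,-0.2521); α = Δx/Fx = (2609653/8606720) / (2609653/430336) = 1/20
check: Δy/Fy = (-2169419/8606720) / (-2169419/430336) = 1/20 ✓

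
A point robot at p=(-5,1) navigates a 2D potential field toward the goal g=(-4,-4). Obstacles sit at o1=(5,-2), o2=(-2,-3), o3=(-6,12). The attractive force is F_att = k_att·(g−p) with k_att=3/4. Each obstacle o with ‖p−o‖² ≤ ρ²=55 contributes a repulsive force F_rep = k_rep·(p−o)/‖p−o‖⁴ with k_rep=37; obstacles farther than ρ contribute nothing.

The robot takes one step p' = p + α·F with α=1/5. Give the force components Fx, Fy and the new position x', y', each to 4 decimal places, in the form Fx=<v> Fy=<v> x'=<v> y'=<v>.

Fx=0.5724 Fy=-3.5132 x'=-4.8855 y'=0.2974

F_att = 3/4·(g−p) = 3/4·(1,-5) = (0.7500,-3.7500)
o1: d²=109 > ρ²=55 → inactive
o2: d²=25 ≤ ρ²=55; F_rep = 37·(-3,4)/25² = (-0.1776,0.2368)
o3: d²=122 > ρ²=55 → inactive
F = F_att + ΣF_rep = (0.5724,-3.5132)
p' = p + 1/5·F = (-4.8855,0.2974)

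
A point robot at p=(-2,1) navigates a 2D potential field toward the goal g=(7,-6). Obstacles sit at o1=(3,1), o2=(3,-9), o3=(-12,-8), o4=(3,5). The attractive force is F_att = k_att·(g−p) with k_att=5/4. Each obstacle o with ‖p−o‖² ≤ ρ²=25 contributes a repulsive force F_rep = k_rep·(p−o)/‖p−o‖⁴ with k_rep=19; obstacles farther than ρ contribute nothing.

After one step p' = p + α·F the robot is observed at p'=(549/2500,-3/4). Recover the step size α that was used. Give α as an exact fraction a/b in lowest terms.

α = 1/5

F_att = 5/4·(g−p) = 5/4·(9,-7) = (11.2500,-8.7500)
o1: d²=25 ≤ ρ²=25; F_rep = 19·(-5,0)/25² = (-0.1520,0.0000)
o2: d²=125 > ρ²=25 → inactive
o3: d²=181 > ρ²=25 → inactive
o4: d²=41 > ρ²=25 → inactive
F = F_att + ΣF_rep = (11.0980,-8.7500)
Δp = p'−p = (2.2196,-1.7500); α = Δx/Fx = (5549/2500) / (5549/500) = 1/5
check: Δy/Fy = (-7/4) / (-35/4) = 1/5 ✓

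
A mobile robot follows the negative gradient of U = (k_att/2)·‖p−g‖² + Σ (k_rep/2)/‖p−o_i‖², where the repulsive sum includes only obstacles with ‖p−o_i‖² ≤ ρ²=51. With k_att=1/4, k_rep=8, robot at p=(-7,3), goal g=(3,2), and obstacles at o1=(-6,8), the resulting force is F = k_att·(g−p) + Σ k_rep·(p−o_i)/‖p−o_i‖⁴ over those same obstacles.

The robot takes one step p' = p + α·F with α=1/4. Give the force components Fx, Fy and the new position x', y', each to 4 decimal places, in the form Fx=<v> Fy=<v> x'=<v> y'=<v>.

F_att = 1/4·(g−p) = 1/4·(10,-1) = (2.5000,-0.2500)
o1: d²=26 ≤ ρ²=51; F_rep = 8·(-1,-5)/26² = (-0.0118,-0.0592)
F = F_att + ΣF_rep = (2.4882,-0.3092)
p' = p + 1/4·F = (-6.3780,2.9227)

Fx=2.4882 Fy=-0.3092 x'=-6.3780 y'=2.9227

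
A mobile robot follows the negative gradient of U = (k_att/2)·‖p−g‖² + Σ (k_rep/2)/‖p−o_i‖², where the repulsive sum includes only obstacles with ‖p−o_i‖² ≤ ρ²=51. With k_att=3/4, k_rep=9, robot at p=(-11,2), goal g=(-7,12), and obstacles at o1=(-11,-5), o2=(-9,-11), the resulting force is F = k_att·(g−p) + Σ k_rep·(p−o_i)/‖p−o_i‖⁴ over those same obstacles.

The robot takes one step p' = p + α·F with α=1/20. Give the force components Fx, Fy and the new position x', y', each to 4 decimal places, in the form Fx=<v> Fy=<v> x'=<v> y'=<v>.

Fx=3.0000 Fy=7.5262 x'=-10.8500 y'=2.3763

F_att = 3/4·(g−p) = 3/4·(4,10) = (3.0000,7.5000)
o1: d²=49 ≤ ρ²=51; F_rep = 9·(0,7)/49² = (0.0000,0.0262)
o2: d²=173 > ρ²=51 → inactive
F = F_att + ΣF_rep = (3.0000,7.5262)
p' = p + 1/20·F = (-10.8500,2.3763)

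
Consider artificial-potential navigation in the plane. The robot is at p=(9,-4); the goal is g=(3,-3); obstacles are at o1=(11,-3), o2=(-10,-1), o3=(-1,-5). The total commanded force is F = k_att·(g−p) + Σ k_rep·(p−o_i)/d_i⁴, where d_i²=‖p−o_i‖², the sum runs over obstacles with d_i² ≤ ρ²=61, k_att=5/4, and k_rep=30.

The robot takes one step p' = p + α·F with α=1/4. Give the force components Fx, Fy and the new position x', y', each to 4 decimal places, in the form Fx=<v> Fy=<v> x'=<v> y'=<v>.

F_att = 5/4·(g−p) = 5/4·(-6,1) = (-7.5000,1.2500)
o1: d²=5 ≤ ρ²=61; F_rep = 30·(-2,-1)/5² = (-2.4000,-1.2000)
o2: d²=370 > ρ²=61 → inactive
o3: d²=101 > ρ²=61 → inactive
F = F_att + ΣF_rep = (-9.9000,0.0500)
p' = p + 1/4·F = (6.5250,-3.9875)

Fx=-9.9000 Fy=0.0500 x'=6.5250 y'=-3.9875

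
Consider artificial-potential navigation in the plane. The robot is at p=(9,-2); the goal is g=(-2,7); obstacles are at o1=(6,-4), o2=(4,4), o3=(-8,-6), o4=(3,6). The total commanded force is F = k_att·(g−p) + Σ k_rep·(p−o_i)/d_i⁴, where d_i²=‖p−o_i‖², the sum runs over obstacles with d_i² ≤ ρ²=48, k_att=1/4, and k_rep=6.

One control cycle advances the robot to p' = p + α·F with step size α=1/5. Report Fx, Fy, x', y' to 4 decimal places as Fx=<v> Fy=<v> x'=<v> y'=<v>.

Fx=-2.6435 Fy=2.3210 x'=8.4713 y'=-1.5358

F_att = 1/4·(g−p) = 1/4·(-11,9) = (-2.7500,2.2500)
o1: d²=13 ≤ ρ²=48; F_rep = 6·(3,2)/13² = (0.1065,0.0710)
o2: d²=61 > ρ²=48 → inactive
o3: d²=305 > ρ²=48 → inactive
o4: d²=100 > ρ²=48 → inactive
F = F_att + ΣF_rep = (-2.6435,2.3210)
p' = p + 1/5·F = (8.4713,-1.5358)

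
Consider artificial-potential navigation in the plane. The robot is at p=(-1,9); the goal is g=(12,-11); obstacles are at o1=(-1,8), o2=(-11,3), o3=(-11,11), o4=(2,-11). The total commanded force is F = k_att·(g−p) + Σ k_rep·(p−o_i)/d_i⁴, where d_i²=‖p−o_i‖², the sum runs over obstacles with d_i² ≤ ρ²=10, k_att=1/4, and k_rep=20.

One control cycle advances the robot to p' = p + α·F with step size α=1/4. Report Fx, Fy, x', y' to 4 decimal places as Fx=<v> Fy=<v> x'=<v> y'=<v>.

F_att = 1/4·(g−p) = 1/4·(13,-20) = (3.2500,-5.0000)
o1: d²=1 ≤ ρ²=10; F_rep = 20·(0,1)/1² = (0.0000,20.0000)
o2: d²=136 > ρ²=10 → inactive
o3: d²=104 > ρ²=10 → inactive
o4: d²=409 > ρ²=10 → inactive
F = F_att + ΣF_rep = (3.2500,15.0000)
p' = p + 1/4·F = (-0.1875,12.7500)

Fx=3.2500 Fy=15.0000 x'=-0.1875 y'=12.7500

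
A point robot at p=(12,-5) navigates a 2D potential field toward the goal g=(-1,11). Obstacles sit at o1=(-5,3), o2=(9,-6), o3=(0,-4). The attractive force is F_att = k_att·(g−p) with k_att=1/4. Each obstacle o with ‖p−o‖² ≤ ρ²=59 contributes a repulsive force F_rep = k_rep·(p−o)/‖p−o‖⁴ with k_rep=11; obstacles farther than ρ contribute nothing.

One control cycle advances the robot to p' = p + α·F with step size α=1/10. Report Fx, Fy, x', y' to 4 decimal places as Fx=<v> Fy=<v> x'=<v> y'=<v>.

Fx=-2.9200 Fy=4.1100 x'=11.7080 y'=-4.5890

F_att = 1/4·(g−p) = 1/4·(-13,16) = (-3.2500,4.0000)
o1: d²=353 > ρ²=59 → inactive
o2: d²=10 ≤ ρ²=59; F_rep = 11·(3,1)/10² = (0.3300,0.1100)
o3: d²=145 > ρ²=59 → inactive
F = F_att + ΣF_rep = (-2.9200,4.1100)
p' = p + 1/10·F = (11.7080,-4.5890)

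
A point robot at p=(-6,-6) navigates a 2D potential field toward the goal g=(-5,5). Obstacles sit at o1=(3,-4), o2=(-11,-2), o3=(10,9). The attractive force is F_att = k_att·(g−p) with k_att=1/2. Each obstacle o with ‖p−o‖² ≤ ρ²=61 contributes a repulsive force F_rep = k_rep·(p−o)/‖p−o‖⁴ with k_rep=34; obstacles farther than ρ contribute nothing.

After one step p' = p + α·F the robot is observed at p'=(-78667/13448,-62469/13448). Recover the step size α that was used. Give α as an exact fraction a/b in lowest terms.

F_att = 1/2·(g−p) = 1/2·(1,11) = (0.5000,5.5000)
o1: d²=85 > ρ²=61 → inactive
o2: d²=41 ≤ ρ²=61; F_rep = 34·(5,-4)/41² = (0.1011,-0.0809)
o3: d²=481 > ρ²=61 → inactive
F = F_att + ΣF_rep = (0.6011,5.4191)
Δp = p'−p = (0.1503,1.3548); α = Δx/Fx = (2021/13448) / (2021/3362) = 1/4
check: Δy/Fy = (18219/13448) / (18219/3362) = 1/4 ✓

α = 1/4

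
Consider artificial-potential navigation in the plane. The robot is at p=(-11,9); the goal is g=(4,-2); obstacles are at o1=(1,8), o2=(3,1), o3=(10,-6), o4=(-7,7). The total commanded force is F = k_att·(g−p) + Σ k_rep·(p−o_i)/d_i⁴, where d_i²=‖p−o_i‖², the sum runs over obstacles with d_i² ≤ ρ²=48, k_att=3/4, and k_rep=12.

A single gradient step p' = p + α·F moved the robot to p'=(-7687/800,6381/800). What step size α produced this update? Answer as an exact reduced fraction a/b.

F_att = 3/4·(g−p) = 3/4·(15,-11) = (11.2500,-8.2500)
o1: d²=145 > ρ²=48 → inactive
o2: d²=260 > ρ²=48 → inactive
o3: d²=666 > ρ²=48 → inactive
o4: d²=20 ≤ ρ²=48; F_rep = 12·(-4,2)/20² = (-0.1200,0.0600)
F = F_att + ΣF_rep = (11.1300,-8.1900)
Δp = p'−p = (1.3913,-1.0237); α = Δx/Fx = (1113/800) / (1113/100) = 1/8
check: Δy/Fy = (-819/800) / (-819/100) = 1/8 ✓

α = 1/8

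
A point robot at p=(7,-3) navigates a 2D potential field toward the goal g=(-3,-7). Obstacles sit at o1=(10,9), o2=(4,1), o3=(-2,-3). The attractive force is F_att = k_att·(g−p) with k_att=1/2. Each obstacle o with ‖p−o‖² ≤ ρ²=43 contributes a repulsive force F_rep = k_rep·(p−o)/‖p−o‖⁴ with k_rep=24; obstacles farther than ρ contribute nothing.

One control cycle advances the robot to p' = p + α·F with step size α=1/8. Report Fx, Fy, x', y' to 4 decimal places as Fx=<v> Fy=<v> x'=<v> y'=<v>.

F_att = 1/2·(g−p) = 1/2·(-10,-4) = (-5.0000,-2.0000)
o1: d²=153 > ρ²=43 → inactive
o2: d²=25 ≤ ρ²=43; F_rep = 24·(3,-4)/25² = (0.1152,-0.1536)
o3: d²=81 > ρ²=43 → inactive
F = F_att + ΣF_rep = (-4.8848,-2.1536)
p' = p + 1/8·F = (6.3894,-3.2692)

Fx=-4.8848 Fy=-2.1536 x'=6.3894 y'=-3.2692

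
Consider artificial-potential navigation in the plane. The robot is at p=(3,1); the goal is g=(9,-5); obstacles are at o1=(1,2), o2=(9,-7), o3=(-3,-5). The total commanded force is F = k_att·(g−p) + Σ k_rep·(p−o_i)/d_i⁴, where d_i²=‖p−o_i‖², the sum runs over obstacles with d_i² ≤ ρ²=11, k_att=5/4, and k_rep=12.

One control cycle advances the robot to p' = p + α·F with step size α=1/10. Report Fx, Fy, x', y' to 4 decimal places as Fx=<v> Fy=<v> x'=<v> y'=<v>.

Fx=8.4600 Fy=-7.9800 x'=3.8460 y'=0.2020

F_att = 5/4·(g−p) = 5/4·(6,-6) = (7.5000,-7.5000)
o1: d²=5 ≤ ρ²=11; F_rep = 12·(2,-1)/5² = (0.9600,-0.4800)
o2: d²=100 > ρ²=11 → inactive
o3: d²=72 > ρ²=11 → inactive
F = F_att + ΣF_rep = (8.4600,-7.9800)
p' = p + 1/10·F = (3.8460,0.2020)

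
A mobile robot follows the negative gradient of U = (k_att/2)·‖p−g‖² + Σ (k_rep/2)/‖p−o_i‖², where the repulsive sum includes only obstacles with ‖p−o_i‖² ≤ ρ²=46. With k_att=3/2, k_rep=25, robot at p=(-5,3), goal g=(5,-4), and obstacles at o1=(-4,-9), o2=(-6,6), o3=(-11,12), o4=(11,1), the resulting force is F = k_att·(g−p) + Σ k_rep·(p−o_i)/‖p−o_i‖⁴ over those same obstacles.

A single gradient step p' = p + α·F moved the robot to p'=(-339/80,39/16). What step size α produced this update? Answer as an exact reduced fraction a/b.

F_att = 3/2·(g−p) = 3/2·(10,-7) = (15.0000,-10.5000)
o1: d²=145 > ρ²=46 → inactive
o2: d²=10 ≤ ρ²=46; F_rep = 25·(1,-3)/10² = (0.2500,-0.7500)
o3: d²=117 > ρ²=46 → inactive
o4: d²=260 > ρ²=46 → inactive
F = F_att + ΣF_rep = (15.2500,-11.2500)
Δp = p'−p = (0.7625,-0.5625); α = Δx/Fx = (61/80) / (61/4) = 1/20
check: Δy/Fy = (-9/16) / (-45/4) = 1/20 ✓

α = 1/20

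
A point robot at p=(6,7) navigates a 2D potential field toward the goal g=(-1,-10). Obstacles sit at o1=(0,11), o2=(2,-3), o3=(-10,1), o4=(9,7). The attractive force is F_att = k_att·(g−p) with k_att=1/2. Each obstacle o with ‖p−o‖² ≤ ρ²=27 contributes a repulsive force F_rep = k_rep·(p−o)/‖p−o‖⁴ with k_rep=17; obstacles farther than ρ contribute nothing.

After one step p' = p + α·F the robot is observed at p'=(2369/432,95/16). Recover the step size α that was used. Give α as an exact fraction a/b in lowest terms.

α = 1/8

F_att = 1/2·(g−p) = 1/2·(-7,-17) = (-3.5000,-8.5000)
o1: d²=52 > ρ²=27 → inactive
o2: d²=116 > ρ²=27 → inactive
o3: d²=292 > ρ²=27 → inactive
o4: d²=9 ≤ ρ²=27; F_rep = 17·(-3,0)/9² = (-0.6296,0.0000)
F = F_att + ΣF_rep = (-4.1296,-8.5000)
Δp = p'−p = (-0.5162,-1.0625); α = Δx/Fx = (-223/432) / (-223/54) = 1/8
check: Δy/Fy = (-17/16) / (-17/2) = 1/8 ✓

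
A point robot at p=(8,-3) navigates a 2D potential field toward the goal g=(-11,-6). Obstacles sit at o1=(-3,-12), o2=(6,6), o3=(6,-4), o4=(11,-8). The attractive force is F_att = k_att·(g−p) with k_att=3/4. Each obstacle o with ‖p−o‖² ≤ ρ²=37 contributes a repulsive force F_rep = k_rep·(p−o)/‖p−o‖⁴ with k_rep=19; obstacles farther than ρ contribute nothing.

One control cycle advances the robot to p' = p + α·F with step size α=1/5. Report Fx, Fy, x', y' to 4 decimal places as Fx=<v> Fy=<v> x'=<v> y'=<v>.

Fx=-12.7793 Fy=-1.4078 x'=5.4441 y'=-3.2816

F_att = 3/4·(g−p) = 3/4·(-19,-3) = (-14.2500,-2.2500)
o1: d²=202 > ρ²=37 → inactive
o2: d²=85 > ρ²=37 → inactive
o3: d²=5 ≤ ρ²=37; F_rep = 19·(2,1)/5² = (1.5200,0.7600)
o4: d²=34 ≤ ρ²=37; F_rep = 19·(-3,5)/34² = (-0.0493,0.0822)
F = F_att + ΣF_rep = (-12.7793,-1.4078)
p' = p + 1/5·F = (5.4441,-3.2816)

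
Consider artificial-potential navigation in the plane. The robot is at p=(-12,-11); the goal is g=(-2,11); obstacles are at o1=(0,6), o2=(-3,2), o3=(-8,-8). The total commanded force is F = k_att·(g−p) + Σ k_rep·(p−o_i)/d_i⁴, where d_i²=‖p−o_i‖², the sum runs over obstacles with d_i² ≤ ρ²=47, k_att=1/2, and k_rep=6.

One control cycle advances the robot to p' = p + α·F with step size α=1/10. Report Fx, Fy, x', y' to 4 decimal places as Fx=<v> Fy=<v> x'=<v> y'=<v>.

F_att = 1/2·(g−p) = 1/2·(10,22) = (5.0000,11.0000)
o1: d²=433 > ρ²=47 → inactive
o2: d²=250 > ρ²=47 → inactive
o3: d²=25 ≤ ρ²=47; F_rep = 6·(-4,-3)/25² = (-0.0384,-0.0288)
F = F_att + ΣF_rep = (4.9616,10.9712)
p' = p + 1/10·F = (-11.5038,-9.9029)

Fx=4.9616 Fy=10.9712 x'=-11.5038 y'=-9.9029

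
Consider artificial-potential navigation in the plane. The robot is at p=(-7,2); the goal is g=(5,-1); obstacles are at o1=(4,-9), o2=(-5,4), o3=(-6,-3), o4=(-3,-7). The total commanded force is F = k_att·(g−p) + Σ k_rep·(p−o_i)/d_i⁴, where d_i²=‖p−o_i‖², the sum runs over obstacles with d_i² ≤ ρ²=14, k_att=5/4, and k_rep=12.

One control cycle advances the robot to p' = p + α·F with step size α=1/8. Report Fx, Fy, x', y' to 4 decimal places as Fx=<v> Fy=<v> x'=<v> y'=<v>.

F_att = 5/4·(g−p) = 5/4·(12,-3) = (15.0000,-3.7500)
o1: d²=242 > ρ²=14 → inactive
o2: d²=8 ≤ ρ²=14; F_rep = 12·(-2,-2)/8² = (-0.3750,-0.3750)
o3: d²=26 > ρ²=14 → inactive
o4: d²=97 > ρ²=14 → inactive
F = F_att + ΣF_rep = (14.6250,-4.1250)
p' = p + 1/8·F = (-5.1719,1.4844)

Fx=14.6250 Fy=-4.1250 x'=-5.1719 y'=1.4844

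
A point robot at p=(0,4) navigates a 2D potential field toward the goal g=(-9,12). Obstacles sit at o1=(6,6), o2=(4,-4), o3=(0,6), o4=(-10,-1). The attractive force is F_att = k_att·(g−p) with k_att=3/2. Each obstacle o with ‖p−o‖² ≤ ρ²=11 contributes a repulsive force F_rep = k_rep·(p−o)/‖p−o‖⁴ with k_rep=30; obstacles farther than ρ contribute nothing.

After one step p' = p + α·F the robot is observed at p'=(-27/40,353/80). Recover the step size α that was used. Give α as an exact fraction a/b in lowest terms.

F_att = 3/2·(g−p) = 3/2·(-9,8) = (-13.5000,12.0000)
o1: d²=40 > ρ²=11 → inactive
o2: d²=80 > ρ²=11 → inactive
o3: d²=4 ≤ ρ²=11; F_rep = 30·(0,-2)/4² = (0.0000,-3.7500)
o4: d²=125 > ρ²=11 → inactive
F = F_att + ΣF_rep = (-13.5000,8.2500)
Δp = p'−p = (-0.6750,0.4125); α = Δx/Fx = (-27/40) / (-27/2) = 1/20
check: Δy/Fy = (33/80) / (33/4) = 1/20 ✓

α = 1/20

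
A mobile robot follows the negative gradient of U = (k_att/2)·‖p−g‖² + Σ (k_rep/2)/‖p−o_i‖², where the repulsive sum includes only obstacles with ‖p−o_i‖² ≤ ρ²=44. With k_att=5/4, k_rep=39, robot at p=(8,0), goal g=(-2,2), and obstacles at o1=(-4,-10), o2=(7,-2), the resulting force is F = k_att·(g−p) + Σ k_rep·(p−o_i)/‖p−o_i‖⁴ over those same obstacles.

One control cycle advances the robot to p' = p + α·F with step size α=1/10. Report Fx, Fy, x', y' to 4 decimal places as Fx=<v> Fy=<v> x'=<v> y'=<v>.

F_att = 5/4·(g−p) = 5/4·(-10,2) = (-12.5000,2.5000)
o1: d²=244 > ρ²=44 → inactive
o2: d²=5 ≤ ρ²=44; F_rep = 39·(1,2)/5² = (1.5600,3.1200)
F = F_att + ΣF_rep = (-10.9400,5.6200)
p' = p + 1/10·F = (6.9060,0.5620)

Fx=-10.9400 Fy=5.6200 x'=6.9060 y'=0.5620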